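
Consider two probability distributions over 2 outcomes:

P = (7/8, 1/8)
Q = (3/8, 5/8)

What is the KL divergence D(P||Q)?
D(P||Q) = Σ P(i) log₂(P(i)/Q(i))
  i=0: (7/8) × log₂((7/8)/(3/8)) = (7/8) × log₂(7/3) = 1.0696
  i=1: (1/8) × log₂((1/8)/(5/8)) = (1/8) × log₂(1/5) = -0.2902
D(P||Q) = 1.0696 - 0.2902
  = 0.7794 bits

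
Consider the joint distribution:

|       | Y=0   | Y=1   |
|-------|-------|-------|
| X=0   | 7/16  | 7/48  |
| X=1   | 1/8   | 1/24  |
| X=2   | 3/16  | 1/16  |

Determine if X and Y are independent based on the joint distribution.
Marginal P(X) (row sums):
  P(X=0) = 7/16 + 7/48 = 7/12
  P(X=1) = 1/8 + 1/24 = 1/6
  P(X=2) = 3/16 + 1/16 = 1/4
Marginal P(Y) (column sums):
  P(Y=0) = 7/16 + 1/8 + 3/16 = 3/4
  P(Y=1) = 7/48 + 1/24 + 1/16 = 1/4

X and Y are independent iff P(X=i,Y=j) = P(X=i)·P(Y=j) for every cell.
  P(X=0)·P(Y=0) = 7/12 × 3/4 = 7/16 = P(X=0,Y=0) ✓
  P(X=0)·P(Y=1) = 7/12 × 1/4 = 7/48 = P(X=0,Y=1) ✓
  P(X=1)·P(Y=0) = 1/6 × 3/4 = 1/8 = P(X=1,Y=0) ✓
  P(X=1)·P(Y=1) = 1/6 × 1/4 = 1/24 = P(X=1,Y=1) ✓
  P(X=2)·P(Y=0) = 1/4 × 3/4 = 3/16 = P(X=2,Y=0) ✓
  P(X=2)·P(Y=1) = 1/4 × 1/4 = 1/16 = P(X=2,Y=1) ✓

Yes, X and Y are independent: every cell factors, so I(X;Y) = 0 bits.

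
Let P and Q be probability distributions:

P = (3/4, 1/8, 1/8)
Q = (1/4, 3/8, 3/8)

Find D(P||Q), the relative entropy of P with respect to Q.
D(P||Q) = Σ P(i) log₂(P(i)/Q(i))
  i=0: (3/4) × log₂((3/4)/(1/4)) = (3/4) × log₂(3) = 1.1887
  i=1: (1/8) × log₂((1/8)/(3/8)) = (1/8) × log₂(1/3) = -0.1981
  i=2: (1/8) × log₂((1/8)/(3/8)) = (1/8) × log₂(1/3) = -0.1981
D(P||Q) = 1.1887 - 0.1981 - 0.1981
  = 0.7925 bits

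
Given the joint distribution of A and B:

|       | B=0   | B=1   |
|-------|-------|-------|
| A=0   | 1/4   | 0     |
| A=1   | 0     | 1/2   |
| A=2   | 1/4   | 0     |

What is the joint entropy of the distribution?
H(A,B) = -Σ P(A,B) log₂ P(A,B), summed over the non-zero cells:
H(A,B) = -[(1/4)·log₂(1/4) + (1/2)·log₂(1/2) + (1/4)·log₂(1/4)]
  = 0.5000 + 0.5000 + 0.5000
  = 1.5000 bits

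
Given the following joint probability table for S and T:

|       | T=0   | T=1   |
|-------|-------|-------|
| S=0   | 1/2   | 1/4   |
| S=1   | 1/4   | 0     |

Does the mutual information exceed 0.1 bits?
Marginal P(S) (row sums):
  P(S=0) = 1/2 + 1/4 = 3/4
  P(S=1) = 1/4 + 0 = 1/4
Marginal P(T) (column sums):
  P(T=0) = 1/2 + 1/4 = 3/4
  P(T=1) = 1/4 + 0 = 1/4

H(S) = -[(3/4)·log₂(3/4) + (1/4)·log₂(1/4)]
  = 0.3113 + 0.5000
  = 0.8113 bits
H(T) = -[(3/4)·log₂(3/4) + (1/4)·log₂(1/4)]
  = 0.3113 + 0.5000
  = 0.8113 bits
H(S,T) = -[(1/2)·log₂(1/2) + (1/4)·log₂(1/4) + (1/4)·log₂(1/4)]
  = 0.5000 + 0.5000 + 0.5000
  = 1.5000 bits

I(S;T) = H(S) + H(T) - H(S,T)
  = 0.8113 + 0.8113 - 1.5000
  = 0.1226 bits

Yes. I(S;T) = 0.1226 bits, which is > 0.1 bits.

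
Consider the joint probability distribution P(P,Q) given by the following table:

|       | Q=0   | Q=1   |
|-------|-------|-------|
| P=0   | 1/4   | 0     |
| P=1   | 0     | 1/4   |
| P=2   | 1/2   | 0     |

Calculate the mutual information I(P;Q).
Marginal P(P) (row sums):
  P(P=0) = 1/4 + 0 = 1/4
  P(P=1) = 0 + 1/4 = 1/4
  P(P=2) = 1/2 + 0 = 1/2
Marginal P(Q) (column sums):
  P(Q=0) = 1/4 + 0 + 1/2 = 3/4
  P(Q=1) = 0 + 1/4 + 0 = 1/4

H(P) = -[(1/4)·log₂(1/4) + (1/4)·log₂(1/4) + (1/2)·log₂(1/2)]
  = 0.5000 + 0.5000 + 0.5000
  = 1.5000 bits
H(Q) = -[(3/4)·log₂(3/4) + (1/4)·log₂(1/4)]
  = 0.3113 + 0.5000
  = 0.8113 bits
H(P,Q) = -[(1/4)·log₂(1/4) + (1/4)·log₂(1/4) + (1/2)·log₂(1/2)]
  = 0.5000 + 0.5000 + 0.5000
  = 1.5000 bits

I(P;Q) = H(P) + H(Q) - H(P,Q)
  = 1.5000 + 0.8113 - 1.5000
  = 0.8113 bits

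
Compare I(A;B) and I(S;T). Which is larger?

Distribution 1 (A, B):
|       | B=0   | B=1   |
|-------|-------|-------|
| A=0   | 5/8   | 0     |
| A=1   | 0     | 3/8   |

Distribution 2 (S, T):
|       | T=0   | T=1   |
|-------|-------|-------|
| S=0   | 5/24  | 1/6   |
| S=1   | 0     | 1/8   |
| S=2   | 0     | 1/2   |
Distribution 1 (A, B):
Marginal P(A) (row sums):
  P(A=0) = 5/8 + 0 = 5/8
  P(A=1) = 0 + 3/8 = 3/8
Marginal P(B) (column sums):
  P(B=0) = 5/8 + 0 = 5/8
  P(B=1) = 0 + 3/8 = 3/8

H(A) = -[(5/8)·log₂(5/8) + (3/8)·log₂(3/8)]
  = 0.4238 + 0.5306
  = 0.9544 bits
H(B) = -[(5/8)·log₂(5/8) + (3/8)·log₂(3/8)]
  = 0.4238 + 0.5306
  = 0.9544 bits
H(A,B) = -[(5/8)·log₂(5/8) + (3/8)·log₂(3/8)]
  = 0.4238 + 0.5306
  = 0.9544 bits

I(A;B) = H(A) + H(B) - H(A,B)
  = 0.9544 + 0.9544 - 0.9544
  = 0.9544 bits

Distribution 2 (S, T):
Marginal P(S) (row sums):
  P(S=0) = 5/24 + 1/6 = 3/8
  P(S=1) = 0 + 1/8 = 1/8
  P(S=2) = 0 + 1/2 = 1/2
Marginal P(T) (column sums):
  P(T=0) = 5/24 + 0 + 0 = 5/24
  P(T=1) = 1/6 + 1/8 + 1/2 = 19/24

H(S) = -[(3/8)·log₂(3/8) + (1/8)·log₂(1/8) + (1/2)·log₂(1/2)]
  = 0.5306 + 0.3750 + 0.5000
  = 1.4056 bits
H(T) = -[(5/24)·log₂(5/24) + (19/24)·log₂(19/24)]
  = 0.4715 + 0.2668
  = 0.7383 bits
H(S,T) = -[(5/24)·log₂(5/24) + (1/6)·log₂(1/6) + (1/8)·log₂(1/8) + (1/2)·log₂(1/2)]
  = 0.4715 + 0.4308 + 0.3750 + 0.5000
  = 1.7773 bits

I(S;T) = H(S) + H(T) - H(S,T)
  = 1.4056 + 0.7383 - 1.7773
  = 0.3666 bits

I(A;B) = 0.9544 bits > I(S;T) = 0.3666 bits, so (A, B) has the higher mutual information (stronger dependence).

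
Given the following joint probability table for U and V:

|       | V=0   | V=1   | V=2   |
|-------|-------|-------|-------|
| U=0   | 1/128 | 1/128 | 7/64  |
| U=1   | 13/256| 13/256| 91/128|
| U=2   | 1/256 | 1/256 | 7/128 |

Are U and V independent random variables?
Marginal P(U) (row sums):
  P(U=0) = 1/128 + 1/128 + 7/64 = 1/8
  P(U=1) = 13/256 + 13/256 + 91/128 = 13/16
  P(U=2) = 1/256 + 1/256 + 7/128 = 1/16
Marginal P(V) (column sums):
  P(V=0) = 1/128 + 13/256 + 1/256 = 1/16
  P(V=1) = 1/128 + 13/256 + 1/256 = 1/16
  P(V=2) = 7/64 + 91/128 + 7/128 = 7/8

U and V are independent iff P(U=i,V=j) = P(U=i)·P(V=j) for every cell.
  P(U=0)·P(V=0) = 1/8 × 1/16 = 1/128 = P(U=0,V=0) ✓
  P(U=0)·P(V=1) = 1/8 × 1/16 = 1/128 = P(U=0,V=1) ✓
  P(U=0)·P(V=2) = 1/8 × 7/8 = 7/64 = P(U=0,V=2) ✓
  P(U=1)·P(V=0) = 13/16 × 1/16 = 13/256 = P(U=1,V=0) ✓
  P(U=1)·P(V=1) = 13/16 × 1/16 = 13/256 = P(U=1,V=1) ✓
  P(U=1)·P(V=2) = 13/16 × 7/8 = 91/128 = P(U=1,V=2) ✓
  P(U=2)·P(V=0) = 1/16 × 1/16 = 1/256 = P(U=2,V=0) ✓
  P(U=2)·P(V=1) = 1/16 × 1/16 = 1/256 = P(U=2,V=1) ✓
  P(U=2)·P(V=2) = 1/16 × 7/8 = 7/128 = P(U=2,V=2) ✓

Yes, U and V are independent: every cell factors, so I(U;V) = 0 bits.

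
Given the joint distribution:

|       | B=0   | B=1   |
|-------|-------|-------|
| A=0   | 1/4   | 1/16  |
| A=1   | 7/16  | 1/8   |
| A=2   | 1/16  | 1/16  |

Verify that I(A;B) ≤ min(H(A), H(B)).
Marginal P(A) (row sums):
  P(A=0) = 1/4 + 1/16 = 5/16
  P(A=1) = 7/16 + 1/8 = 9/16
  P(A=2) = 1/16 + 1/16 = 1/8
Marginal P(B) (column sums):
  P(B=0) = 1/4 + 7/16 + 1/16 = 3/4
  P(B=1) = 1/16 + 1/8 + 1/16 = 1/4

H(A) = -[(5/16)·log₂(5/16) + (9/16)·log₂(9/16) + (1/8)·log₂(1/8)]
  = 0.5244 + 0.4669 + 0.3750
  = 1.3663 bits
H(B) = -[(3/4)·log₂(3/4) + (1/4)·log₂(1/4)]
  = 0.3113 + 0.5000
  = 0.8113 bits
H(A,B) = -[(1/4)·log₂(1/4) + (1/16)·log₂(1/16) + (7/16)·log₂(7/16) + (1/8)·log₂(1/8) + (1/16)·log₂(1/16) + (1/16)·log₂(1/16)]
  = 0.5000 + 0.2500 + 0.5218 + 0.3750 + 0.2500 + 0.2500
  = 2.1468 bits

I(A;B) = H(A) + H(B) - H(A,B)
  = 1.3663 + 0.8113 - 2.1468
  = 0.0308 bits

min(H(A), H(B)) = min(1.3663, 0.8113) = 0.8113 bits
Since 0.0308 ≤ 0.8113, the bound is satisfied ✓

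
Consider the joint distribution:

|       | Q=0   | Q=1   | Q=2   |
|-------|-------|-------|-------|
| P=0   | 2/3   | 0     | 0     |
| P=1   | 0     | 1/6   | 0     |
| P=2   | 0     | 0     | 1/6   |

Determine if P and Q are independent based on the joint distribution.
Marginal P(P) (row sums):
  P(P=0) = 2/3 + 0 + 0 = 2/3
  P(P=1) = 0 + 1/6 + 0 = 1/6
  P(P=2) = 0 + 0 + 1/6 = 1/6
Marginal P(Q) (column sums):
  P(Q=0) = 2/3 + 0 + 0 = 2/3
  P(Q=1) = 0 + 1/6 + 0 = 1/6
  P(Q=2) = 0 + 0 + 1/6 = 1/6

P and Q are independent iff P(P=i,Q=j) = P(P=i)·P(Q=j) for every cell.
  P(P=0)·P(Q=0) = 2/3 × 2/3 = 4/9, but P(P=0,Q=0) = 2/3 ✗

No, P and Q are not independent. Quantitatively, I(P;Q) > 0:

H(P) = -[(2/3)·log₂(2/3) + (1/6)·log₂(1/6) + (1/6)·log₂(1/6)]
  = 0.3900 + 0.4308 + 0.4308
  = 1.2516 bits
H(Q) = -[(2/3)·log₂(2/3) + (1/6)·log₂(1/6) + (1/6)·log₂(1/6)]
  = 0.3900 + 0.4308 + 0.4308
  = 1.2516 bits
H(P,Q) = -[(2/3)·log₂(2/3) + (1/6)·log₂(1/6) + (1/6)·log₂(1/6)]
  = 0.3900 + 0.4308 + 0.4308
  = 1.2516 bits
I(P;Q) = H(P) + H(Q) - H(P,Q) = 1.2516 + 1.2516 - 1.2516 = 1.2516 bits > 0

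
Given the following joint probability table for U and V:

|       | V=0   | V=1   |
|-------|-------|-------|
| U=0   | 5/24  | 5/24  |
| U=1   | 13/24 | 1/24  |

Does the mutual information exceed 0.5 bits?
Marginal P(U) (row sums):
  P(U=0) = 5/24 + 5/24 = 5/12
  P(U=1) = 13/24 + 1/24 = 7/12
Marginal P(V) (column sums):
  P(V=0) = 5/24 + 13/24 = 3/4
  P(V=1) = 5/24 + 1/24 = 1/4

H(U) = -[(5/12)·log₂(5/12) + (7/12)·log₂(7/12)]
  = 0.5263 + 0.4536
  = 0.9799 bits
H(V) = -[(3/4)·log₂(3/4) + (1/4)·log₂(1/4)]
  = 0.3113 + 0.5000
  = 0.8113 bits
H(U,V) = -[(5/24)·log₂(5/24) + (5/24)·log₂(5/24) + (13/24)·log₂(13/24) + (1/24)·log₂(1/24)]
  = 0.4715 + 0.4715 + 0.4791 + 0.1910
  = 1.6131 bits

I(U;V) = H(U) + H(V) - H(U,V)
  = 0.9799 + 0.8113 - 1.6131
  = 0.1781 bits

No. I(U;V) = 0.1781 bits, which is ≤ 0.5 bits.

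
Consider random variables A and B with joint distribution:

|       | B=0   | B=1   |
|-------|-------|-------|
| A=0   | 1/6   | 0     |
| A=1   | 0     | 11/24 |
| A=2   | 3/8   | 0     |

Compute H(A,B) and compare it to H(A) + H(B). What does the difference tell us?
Marginal P(A) (row sums):
  P(A=0) = 1/6 + 0 = 1/6
  P(A=1) = 0 + 11/24 = 11/24
  P(A=2) = 3/8 + 0 = 3/8
Marginal P(B) (column sums):
  P(B=0) = 1/6 + 0 + 3/8 = 13/24
  P(B=1) = 0 + 11/24 + 0 = 11/24

H(A,B) = -[(1/6)·log₂(1/6) + (11/24)·log₂(11/24) + (3/8)·log₂(3/8)]
  = 0.4308 + 0.5159 + 0.5306
  = 1.4773 bits
H(A) = -[(1/6)·log₂(1/6) + (11/24)·log₂(11/24) + (3/8)·log₂(3/8)]
  = 0.4308 + 0.5159 + 0.5306
  = 1.4773 bits
H(B) = -[(13/24)·log₂(13/24) + (11/24)·log₂(11/24)]
  = 0.4791 + 0.5159
  = 0.9950 bits

H(A) + H(B) = 1.4773 + 0.9950 = 2.4723 bits
Difference: H(A) + H(B) - H(A,B) = 2.4723 - 1.4773 = 0.9950 bits = I(A;B)

The difference is the mutual information; it is positive here, so A and B are dependent (knowing one reduces uncertainty about the other by 0.9950 bits).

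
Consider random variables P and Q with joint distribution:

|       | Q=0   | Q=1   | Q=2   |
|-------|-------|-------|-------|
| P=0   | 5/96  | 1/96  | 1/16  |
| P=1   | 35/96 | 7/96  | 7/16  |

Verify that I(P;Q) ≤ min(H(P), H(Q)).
Marginal P(P) (row sums):
  P(P=0) = 5/96 + 1/96 + 1/16 = 1/8
  P(P=1) = 35/96 + 7/96 + 7/16 = 7/8
Marginal P(Q) (column sums):
  P(Q=0) = 5/96 + 35/96 = 5/12
  P(Q=1) = 1/96 + 7/96 = 1/12
  P(Q=2) = 1/16 + 7/16 = 1/2

H(P) = -[(1/8)·log₂(1/8) + (7/8)·log₂(7/8)]
  = 0.3750 + 0.1686
  = 0.5436 bits
H(Q) = -[(5/12)·log₂(5/12) + (1/12)·log₂(1/12) + (1/2)·log₂(1/2)]
  = 0.5263 + 0.2987 + 0.5000
  = 1.3250 bits
H(P,Q) = -[(5/96)·log₂(5/96) + (1/96)·log₂(1/96) + (1/16)·log₂(1/16) + (35/96)·log₂(35/96) + (7/96)·log₂(7/96) + (7/16)·log₂(7/16)]
  = 0.2220 + 0.0686 + 0.2500 + 0.5307 + 0.2755 + 0.5218
  = 1.8686 bits

I(P;Q) = H(P) + H(Q) - H(P,Q)
  = 0.5436 + 1.3250 - 1.8686
  = 0.0000 bits

min(H(P), H(Q)) = min(0.5436, 1.3250) = 0.5436 bits
Since 0.0000 ≤ 0.5436, the bound is satisfied ✓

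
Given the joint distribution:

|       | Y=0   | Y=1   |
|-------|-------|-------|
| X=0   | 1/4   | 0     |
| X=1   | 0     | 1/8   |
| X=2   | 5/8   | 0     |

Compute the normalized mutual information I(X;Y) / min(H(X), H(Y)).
Marginal P(X) (row sums):
  P(X=0) = 1/4 + 0 = 1/4
  P(X=1) = 0 + 1/8 = 1/8
  P(X=2) = 5/8 + 0 = 5/8
Marginal P(Y) (column sums):
  P(Y=0) = 1/4 + 0 + 5/8 = 7/8
  P(Y=1) = 0 + 1/8 + 0 = 1/8

H(X) = -[(1/4)·log₂(1/4) + (1/8)·log₂(1/8) + (5/8)·log₂(5/8)]
  = 0.5000 + 0.3750 + 0.4238
  = 1.2988 bits
H(Y) = -[(7/8)·log₂(7/8) + (1/8)·log₂(1/8)]
  = 0.1686 + 0.3750
  = 0.5436 bits
H(X,Y) = -[(1/4)·log₂(1/4) + (1/8)·log₂(1/8) + (5/8)·log₂(5/8)]
  = 0.5000 + 0.3750 + 0.4238
  = 1.2988 bits

I(X;Y) = H(X) + H(Y) - H(X,Y)
  = 1.2988 + 0.5436 - 1.2988
  = 0.5436 bits

min(H(X), H(Y)) = min(1.2988, 0.5436) = 0.5436 bits
Normalized MI = 0.5436 / 0.5436 = 1.0000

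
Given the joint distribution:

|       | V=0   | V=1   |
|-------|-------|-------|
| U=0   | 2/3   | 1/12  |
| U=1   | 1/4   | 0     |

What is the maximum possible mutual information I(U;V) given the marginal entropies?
The upper bound on mutual information is I(U;V) ≤ min(H(U), H(V)).

Marginal P(U) (row sums):
  P(U=0) = 2/3 + 1/12 = 3/4
  P(U=1) = 1/4 + 0 = 1/4
Marginal P(V) (column sums):
  P(V=0) = 2/3 + 1/4 = 11/12
  P(V=1) = 1/12 + 0 = 1/12

H(U) = -[(3/4)·log₂(3/4) + (1/4)·log₂(1/4)]
  = 0.3113 + 0.5000
  = 0.8113 bits
H(V) = -[(11/12)·log₂(11/12) + (1/12)·log₂(1/12)]
  = 0.1151 + 0.2987
  = 0.4138 bits

Maximum possible I(U;V) = min(0.8113, 0.4138) = 0.4138 bits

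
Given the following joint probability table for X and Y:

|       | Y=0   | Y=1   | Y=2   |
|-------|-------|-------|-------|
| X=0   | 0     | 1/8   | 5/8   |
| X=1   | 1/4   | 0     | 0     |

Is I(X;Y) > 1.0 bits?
Marginal P(X) (row sums):
  P(X=0) = 0 + 1/8 + 5/8 = 3/4
  P(X=1) = 1/4 + 0 + 0 = 1/4
Marginal P(Y) (column sums):
  P(Y=0) = 0 + 1/4 = 1/4
  P(Y=1) = 1/8 + 0 = 1/8
  P(Y=2) = 5/8 + 0 = 5/8

H(X) = -[(3/4)·log₂(3/4) + (1/4)·log₂(1/4)]
  = 0.3113 + 0.5000
  = 0.8113 bits
H(Y) = -[(1/4)·log₂(1/4) + (1/8)·log₂(1/8) + (5/8)·log₂(5/8)]
  = 0.5000 + 0.3750 + 0.4238
  = 1.2988 bits
H(X,Y) = -[(1/8)·log₂(1/8) + (5/8)·log₂(5/8) + (1/4)·log₂(1/4)]
  = 0.3750 + 0.4238 + 0.5000
  = 1.2988 bits

I(X;Y) = H(X) + H(Y) - H(X,Y)
  = 0.8113 + 1.2988 - 1.2988
  = 0.8113 bits

No. I(X;Y) = 0.8113 bits, which is ≤ 1.0 bits.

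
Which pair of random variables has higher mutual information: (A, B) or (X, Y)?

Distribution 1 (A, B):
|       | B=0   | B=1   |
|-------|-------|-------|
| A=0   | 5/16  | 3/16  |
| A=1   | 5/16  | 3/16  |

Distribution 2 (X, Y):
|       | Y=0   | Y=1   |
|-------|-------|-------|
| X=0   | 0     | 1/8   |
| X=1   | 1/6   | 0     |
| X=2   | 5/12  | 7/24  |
Distribution 1 (A, B):
Marginal P(A) (row sums):
  P(A=0) = 5/16 + 3/16 = 1/2
  P(A=1) = 5/16 + 3/16 = 1/2
Marginal P(B) (column sums):
  P(B=0) = 5/16 + 5/16 = 5/8
  P(B=1) = 3/16 + 3/16 = 3/8

H(A) = -[(1/2)·log₂(1/2) + (1/2)·log₂(1/2)]
  = 0.5000 + 0.5000
  = 1.0000 bits
H(B) = -[(5/8)·log₂(5/8) + (3/8)·log₂(3/8)]
  = 0.4238 + 0.5306
  = 0.9544 bits
H(A,B) = -[(5/16)·log₂(5/16) + (3/16)·log₂(3/16) + (5/16)·log₂(5/16) + (3/16)·log₂(3/16)]
  = 0.5244 + 0.4528 + 0.5244 + 0.4528
  = 1.9544 bits

I(A;B) = H(A) + H(B) - H(A,B)
  = 1.0000 + 0.9544 - 1.9544
  = 0.0000 bits

Distribution 2 (X, Y):
Marginal P(X) (row sums):
  P(X=0) = 0 + 1/8 = 1/8
  P(X=1) = 1/6 + 0 = 1/6
  P(X=2) = 5/12 + 7/24 = 17/24
Marginal P(Y) (column sums):
  P(Y=0) = 0 + 1/6 + 5/12 = 7/12
  P(Y=1) = 1/8 + 0 + 7/24 = 5/12

H(X) = -[(1/8)·log₂(1/8) + (1/6)·log₂(1/6) + (17/24)·log₂(17/24)]
  = 0.3750 + 0.4308 + 0.3524
  = 1.1582 bits
H(Y) = -[(7/12)·log₂(7/12) + (5/12)·log₂(5/12)]
  = 0.4536 + 0.5263
  = 0.9799 bits
H(X,Y) = -[(1/8)·log₂(1/8) + (1/6)·log₂(1/6) + (5/12)·log₂(5/12) + (7/24)·log₂(7/24)]
  = 0.3750 + 0.4308 + 0.5263 + 0.5185
  = 1.8506 bits

I(X;Y) = H(X) + H(Y) - H(X,Y)
  = 1.1582 + 0.9799 - 1.8506
  = 0.2875 bits

I(X;Y) = 0.2875 bits > I(A;B) = 0.0000 bits, so (X, Y) has the higher mutual information (stronger dependence).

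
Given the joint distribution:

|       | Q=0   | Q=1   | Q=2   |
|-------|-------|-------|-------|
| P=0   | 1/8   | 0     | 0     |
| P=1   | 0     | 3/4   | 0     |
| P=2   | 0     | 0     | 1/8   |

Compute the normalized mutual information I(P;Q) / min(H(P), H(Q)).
Marginal P(P) (row sums):
  P(P=0) = 1/8 + 0 + 0 = 1/8
  P(P=1) = 0 + 3/4 + 0 = 3/4
  P(P=2) = 0 + 0 + 1/8 = 1/8
Marginal P(Q) (column sums):
  P(Q=0) = 1/8 + 0 + 0 = 1/8
  P(Q=1) = 0 + 3/4 + 0 = 3/4
  P(Q=2) = 0 + 0 + 1/8 = 1/8

H(P) = -[(1/8)·log₂(1/8) + (3/4)·log₂(3/4) + (1/8)·log₂(1/8)]
  = 0.3750 + 0.3113 + 0.3750
  = 1.0613 bits
H(Q) = -[(1/8)·log₂(1/8) + (3/4)·log₂(3/4) + (1/8)·log₂(1/8)]
  = 0.3750 + 0.3113 + 0.3750
  = 1.0613 bits
H(P,Q) = -[(1/8)·log₂(1/8) + (3/4)·log₂(3/4) + (1/8)·log₂(1/8)]
  = 0.3750 + 0.3113 + 0.3750
  = 1.0613 bits

I(P;Q) = H(P) + H(Q) - H(P,Q)
  = 1.0613 + 1.0613 - 1.0613
  = 1.0613 bits

min(H(P), H(Q)) = min(1.0613, 1.0613) = 1.0613 bits
Normalized MI = 1.0613 / 1.0613 = 1.0000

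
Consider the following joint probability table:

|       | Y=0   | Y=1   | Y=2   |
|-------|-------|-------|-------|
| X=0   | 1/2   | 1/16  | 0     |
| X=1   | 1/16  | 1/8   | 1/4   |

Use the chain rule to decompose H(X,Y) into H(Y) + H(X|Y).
By the chain rule: H(X,Y) = H(Y) + H(X|Y)

Marginal P(Y) (column sums):
  P(Y=0) = 1/2 + 1/16 = 9/16
  P(Y=1) = 1/16 + 1/8 = 3/16
  P(Y=2) = 0 + 1/4 = 1/4
H(Y) = -[(9/16)·log₂(9/16) + (3/16)·log₂(3/16) + (1/4)·log₂(1/4)]
  = 0.4669 + 0.4528 + 0.5000
  = 1.4197 bits
H(X|Y) = -Σ P(X,Y)·log₂ P(X|Y), where P(X|Y) = P(X,Y) / P(Y)
  (cells with P(X,Y) = 0 contribute 0)
  (X=0,Y=0): P(X|Y) = (1/2)/(9/16) = 8/9;  -(1/2)·log₂(8/9) = 0.0850
  (X=0,Y=1): P(X|Y) = (1/16)/(3/16) = 1/3;  -(1/16)·log₂(1/3) = 0.0991
  (X=1,Y=0): P(X|Y) = (1/16)/(9/16) = 1/9;  -(1/16)·log₂(1/9) = 0.1981
  (X=1,Y=1): P(X|Y) = (1/8)/(3/16) = 2/3;  -(1/8)·log₂(2/3) = 0.0731
  (X=1,Y=2): P(X|Y) = (1/4)/(1/4) = 1;  -(1/4)·log₂(1) = 0.0000
H(X|Y) = 0.0850 + 0.0991 + 0.1981 + 0.0731 + 0.0000
  = 0.4553 bits

H(X,Y) = H(Y) + H(X|Y) = 1.4197 + 0.4553 = 1.8750 bits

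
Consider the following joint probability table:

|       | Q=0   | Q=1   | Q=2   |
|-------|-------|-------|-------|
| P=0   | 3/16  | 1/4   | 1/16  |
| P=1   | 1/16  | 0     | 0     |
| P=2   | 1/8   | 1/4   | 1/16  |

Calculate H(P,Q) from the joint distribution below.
H(P,Q) = -Σ P(P,Q) log₂ P(P,Q), summed over the non-zero cells:
H(P,Q) = -[(3/16)·log₂(3/16) + (1/4)·log₂(1/4) + (1/16)·log₂(1/16) + (1/16)·log₂(1/16) + (1/8)·log₂(1/8) + (1/4)·log₂(1/4) + (1/16)·log₂(1/16)]
  = 0.4528 + 0.5000 + 0.2500 + 0.2500 + 0.3750 + 0.5000 + 0.2500
  = 2.5778 bits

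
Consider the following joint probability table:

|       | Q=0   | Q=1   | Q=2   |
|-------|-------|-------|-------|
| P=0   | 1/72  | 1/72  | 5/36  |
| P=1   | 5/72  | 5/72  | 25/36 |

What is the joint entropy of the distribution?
H(P,Q) = -Σ P(P,Q) log₂ P(P,Q), summed over the non-zero cells:
H(P,Q) = -[(1/72)·log₂(1/72) + (1/72)·log₂(1/72) + (5/36)·log₂(5/36) + (5/72)·log₂(5/72) + (5/72)·log₂(5/72) + (25/36)·log₂(25/36)]
  = 0.0857 + 0.0857 + 0.3956 + 0.2672 + 0.2672 + 0.3653
  = 1.4667 bits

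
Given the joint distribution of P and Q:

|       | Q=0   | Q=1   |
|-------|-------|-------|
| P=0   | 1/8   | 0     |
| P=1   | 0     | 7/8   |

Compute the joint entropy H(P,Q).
H(P,Q) = -Σ P(P,Q) log₂ P(P,Q), summed over the non-zero cells:
H(P,Q) = -[(1/8)·log₂(1/8) + (7/8)·log₂(7/8)]
  = 0.3750 + 0.1686
  = 0.5436 bits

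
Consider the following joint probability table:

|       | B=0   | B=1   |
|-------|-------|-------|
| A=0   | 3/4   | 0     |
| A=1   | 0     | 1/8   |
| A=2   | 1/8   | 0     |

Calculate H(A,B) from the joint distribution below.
H(A,B) = -Σ P(A,B) log₂ P(A,B), summed over the non-zero cells:
H(A,B) = -[(3/4)·log₂(3/4) + (1/8)·log₂(1/8) + (1/8)·log₂(1/8)]
  = 0.3113 + 0.3750 + 0.3750
  = 1.0613 bits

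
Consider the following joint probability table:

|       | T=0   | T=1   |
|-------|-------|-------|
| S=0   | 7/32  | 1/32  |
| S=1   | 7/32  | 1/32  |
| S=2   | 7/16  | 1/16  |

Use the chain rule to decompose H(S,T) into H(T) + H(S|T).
By the chain rule: H(S,T) = H(T) + H(S|T)

Marginal P(T) (column sums):
  P(T=0) = 7/32 + 7/32 + 7/16 = 7/8
  P(T=1) = 1/32 + 1/32 + 1/16 = 1/8
H(T) = -[(7/8)·log₂(7/8) + (1/8)·log₂(1/8)]
  = 0.1686 + 0.3750
  = 0.5436 bits
H(S|T) = -Σ P(S,T)·log₂ P(S|T), where P(S|T) = P(S,T) / P(T)
  (S=0,T=0): P(S|T) = (7/32)/(7/8) = 1/4;  -(7/32)·log₂(1/4) = 0.4375
  (S=0,T=1): P(S|T) = (1/32)/(1/8) = 1/4;  -(1/32)·log₂(1/4) = 0.0625
  (S=1,T=0): P(S|T) = (7/32)/(7/8) = 1/4;  -(7/32)·log₂(1/4) = 0.4375
  (S=1,T=1): P(S|T) = (1/32)/(1/8) = 1/4;  -(1/32)·log₂(1/4) = 0.0625
  (S=2,T=0): P(S|T) = (7/16)/(7/8) = 1/2;  -(7/16)·log₂(1/2) = 0.4375
  (S=2,T=1): P(S|T) = (1/16)/(1/8) = 1/2;  -(1/16)·log₂(1/2) = 0.0625
H(S|T) = 0.4375 + 0.0625 + 0.4375 + 0.0625 + 0.4375 + 0.0625
  = 1.5000 bits

H(S,T) = H(T) + H(S|T) = 0.5436 + 1.5000 = 2.0436 bits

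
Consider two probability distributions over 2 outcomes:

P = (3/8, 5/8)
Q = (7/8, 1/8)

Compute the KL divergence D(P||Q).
D(P||Q) = Σ P(i) log₂(P(i)/Q(i))
  i=0: (3/8) × log₂((3/8)/(7/8)) = (3/8) × log₂(3/7) = -0.4584
  i=1: (5/8) × log₂((5/8)/(1/8)) = (5/8) × log₂(5) = 1.4512
D(P||Q) = -0.4584 + 1.4512
  = 0.9928 bits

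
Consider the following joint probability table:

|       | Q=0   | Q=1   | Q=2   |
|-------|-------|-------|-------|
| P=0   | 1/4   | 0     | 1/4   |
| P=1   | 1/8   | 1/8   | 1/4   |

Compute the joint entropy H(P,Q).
H(P,Q) = -Σ P(P,Q) log₂ P(P,Q), summed over the non-zero cells:
H(P,Q) = -[(1/4)·log₂(1/4) + (1/4)·log₂(1/4) + (1/8)·log₂(1/8) + (1/8)·log₂(1/8) + (1/4)·log₂(1/4)]
  = 0.5000 + 0.5000 + 0.3750 + 0.3750 + 0.5000
  = 2.2500 bits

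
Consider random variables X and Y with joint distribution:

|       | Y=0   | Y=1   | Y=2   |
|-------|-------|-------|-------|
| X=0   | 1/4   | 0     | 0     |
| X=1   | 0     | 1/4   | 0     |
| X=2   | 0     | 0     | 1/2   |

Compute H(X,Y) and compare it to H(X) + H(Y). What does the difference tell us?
Marginal P(X) (row sums):
  P(X=0) = 1/4 + 0 + 0 = 1/4
  P(X=1) = 0 + 1/4 + 0 = 1/4
  P(X=2) = 0 + 0 + 1/2 = 1/2
Marginal P(Y) (column sums):
  P(Y=0) = 1/4 + 0 + 0 = 1/4
  P(Y=1) = 0 + 1/4 + 0 = 1/4
  P(Y=2) = 0 + 0 + 1/2 = 1/2

H(X,Y) = -[(1/4)·log₂(1/4) + (1/4)·log₂(1/4) + (1/2)·log₂(1/2)]
  = 0.5000 + 0.5000 + 0.5000
  = 1.5000 bits
H(X) = -[(1/4)·log₂(1/4) + (1/4)·log₂(1/4) + (1/2)·log₂(1/2)]
  = 0.5000 + 0.5000 + 0.5000
  = 1.5000 bits
H(Y) = -[(1/4)·log₂(1/4) + (1/4)·log₂(1/4) + (1/2)·log₂(1/2)]
  = 0.5000 + 0.5000 + 0.5000
  = 1.5000 bits

H(X) + H(Y) = 1.5000 + 1.5000 = 3.0000 bits
Difference: H(X) + H(Y) - H(X,Y) = 3.0000 - 1.5000 = 1.5000 bits = I(X;Y)

The difference is the mutual information; it is positive here, so X and Y are dependent (knowing one reduces uncertainty about the other by 1.5000 bits).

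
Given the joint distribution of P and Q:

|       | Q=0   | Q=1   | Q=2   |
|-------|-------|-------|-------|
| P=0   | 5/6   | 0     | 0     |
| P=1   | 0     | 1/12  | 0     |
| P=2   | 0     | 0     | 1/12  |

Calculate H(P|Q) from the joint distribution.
Marginal P(Q) (column sums):
  P(Q=0) = 5/6 + 0 + 0 = 5/6
  P(Q=1) = 0 + 1/12 + 0 = 1/12
  P(Q=2) = 0 + 0 + 1/12 = 1/12

H(P|Q) = -Σ P(P,Q)·log₂ P(P|Q), where P(P|Q) = P(P,Q) / P(Q)
  (cells with P(P,Q) = 0 contribute 0)
  (P=0,Q=0): P(P|Q) = (5/6)/(5/6) = 1;  -(5/6)·log₂(1) = 0.0000
  (P=1,Q=1): P(P|Q) = (1/12)/(1/12) = 1;  -(1/12)·log₂(1) = 0.0000
  (P=2,Q=2): P(P|Q) = (1/12)/(1/12) = 1;  -(1/12)·log₂(1) = 0.0000
H(P|Q) = 0.0000 + 0.0000 + 0.0000
  = 0.0000 bits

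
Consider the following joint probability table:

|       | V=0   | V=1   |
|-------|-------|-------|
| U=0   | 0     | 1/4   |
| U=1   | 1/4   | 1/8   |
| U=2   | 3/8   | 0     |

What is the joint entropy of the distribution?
H(U,V) = -Σ P(U,V) log₂ P(U,V), summed over the non-zero cells:
H(U,V) = -[(1/4)·log₂(1/4) + (1/4)·log₂(1/4) + (1/8)·log₂(1/8) + (3/8)·log₂(3/8)]
  = 0.5000 + 0.5000 + 0.3750 + 0.5306
  = 1.9056 bits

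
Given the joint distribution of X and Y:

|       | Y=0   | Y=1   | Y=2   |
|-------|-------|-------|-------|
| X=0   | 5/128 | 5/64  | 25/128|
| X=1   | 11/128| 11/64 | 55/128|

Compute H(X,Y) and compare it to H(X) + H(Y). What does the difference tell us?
Marginal P(X) (row sums):
  P(X=0) = 5/128 + 5/64 + 25/128 = 5/16
  P(X=1) = 11/128 + 11/64 + 55/128 = 11/16
Marginal P(Y) (column sums):
  P(Y=0) = 5/128 + 11/128 = 1/8
  P(Y=1) = 5/64 + 11/64 = 1/4
  P(Y=2) = 25/128 + 55/128 = 5/8

H(X,Y) = -[(5/128)·log₂(5/128) + (5/64)·log₂(5/64) + (25/128)·log₂(25/128) + (11/128)·log₂(11/128) + (11/64)·log₂(11/64) + (55/128)·log₂(55/128)]
  = 0.1827 + 0.2873 + 0.4602 + 0.3043 + 0.4367 + 0.5236
  = 2.1948 bits
H(X) = -[(5/16)·log₂(5/16) + (11/16)·log₂(11/16)]
  = 0.5244 + 0.3716
  = 0.8960 bits
H(Y) = -[(1/8)·log₂(1/8) + (1/4)·log₂(1/4) + (5/8)·log₂(5/8)]
  = 0.3750 + 0.5000 + 0.4238
  = 1.2988 bits

H(X) + H(Y) = 0.8960 + 1.2988 = 2.1948 bits
Difference: H(X) + H(Y) - H(X,Y) = 2.1948 - 2.1948 = 0.0000 bits = I(X;Y)

The difference is the mutual information; it is 0 here, so X and Y are independent (the joint entropy equals the sum of the marginal entropies).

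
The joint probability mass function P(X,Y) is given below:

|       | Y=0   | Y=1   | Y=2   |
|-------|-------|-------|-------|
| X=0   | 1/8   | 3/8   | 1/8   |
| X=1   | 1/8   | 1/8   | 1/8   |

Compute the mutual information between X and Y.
Marginal P(X) (row sums):
  P(X=0) = 1/8 + 3/8 + 1/8 = 5/8
  P(X=1) = 1/8 + 1/8 + 1/8 = 3/8
Marginal P(Y) (column sums):
  P(Y=0) = 1/8 + 1/8 = 1/4
  P(Y=1) = 3/8 + 1/8 = 1/2
  P(Y=2) = 1/8 + 1/8 = 1/4

H(X) = -[(5/8)·log₂(5/8) + (3/8)·log₂(3/8)]
  = 0.4238 + 0.5306
  = 0.9544 bits
H(Y) = -[(1/4)·log₂(1/4) + (1/2)·log₂(1/2) + (1/4)·log₂(1/4)]
  = 0.5000 + 0.5000 + 0.5000
  = 1.5000 bits
H(X,Y) = -[(1/8)·log₂(1/8) + (3/8)·log₂(3/8) + (1/8)·log₂(1/8) + (1/8)·log₂(1/8) + (1/8)·log₂(1/8) + (1/8)·log₂(1/8)]
  = 0.3750 + 0.5306 + 0.3750 + 0.3750 + 0.3750 + 0.3750
  = 2.4056 bits

I(X;Y) = H(X) + H(Y) - H(X,Y)
  = 0.9544 + 1.5000 - 2.4056
  = 0.0488 bits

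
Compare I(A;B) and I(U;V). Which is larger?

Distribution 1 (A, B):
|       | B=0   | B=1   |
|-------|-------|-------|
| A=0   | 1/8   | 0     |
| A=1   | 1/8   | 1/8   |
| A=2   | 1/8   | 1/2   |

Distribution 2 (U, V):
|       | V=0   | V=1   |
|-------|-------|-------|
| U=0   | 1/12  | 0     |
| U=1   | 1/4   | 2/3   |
Distribution 1 (A, B):
Marginal P(A) (row sums):
  P(A=0) = 1/8 + 0 = 1/8
  P(A=1) = 1/8 + 1/8 = 1/4
  P(A=2) = 1/8 + 1/2 = 5/8
Marginal P(B) (column sums):
  P(B=0) = 1/8 + 1/8 + 1/8 = 3/8
  P(B=1) = 0 + 1/8 + 1/2 = 5/8

H(A) = -[(1/8)·log₂(1/8) + (1/4)·log₂(1/4) + (5/8)·log₂(5/8)]
  = 0.3750 + 0.5000 + 0.4238
  = 1.2988 bits
H(B) = -[(3/8)·log₂(3/8) + (5/8)·log₂(5/8)]
  = 0.5306 + 0.4238
  = 0.9544 bits
H(A,B) = -[(1/8)·log₂(1/8) + (1/8)·log₂(1/8) + (1/8)·log₂(1/8) + (1/8)·log₂(1/8) + (1/2)·log₂(1/2)]
  = 0.3750 + 0.3750 + 0.3750 + 0.3750 + 0.5000
  = 2.0000 bits

I(A;B) = H(A) + H(B) - H(A,B)
  = 1.2988 + 0.9544 - 2.0000
  = 0.2532 bits

Distribution 2 (U, V):
Marginal P(U) (row sums):
  P(U=0) = 1/12 + 0 = 1/12
  P(U=1) = 1/4 + 2/3 = 11/12
Marginal P(V) (column sums):
  P(V=0) = 1/12 + 1/4 = 1/3
  P(V=1) = 0 + 2/3 = 2/3

H(U) = -[(1/12)·log₂(1/12) + (11/12)·log₂(11/12)]
  = 0.2987 + 0.1151
  = 0.4138 bits
H(V) = -[(1/3)·log₂(1/3) + (2/3)·log₂(2/3)]
  = 0.5283 + 0.3900
  = 0.9183 bits
H(U,V) = -[(1/12)·log₂(1/12) + (1/4)·log₂(1/4) + (2/3)·log₂(2/3)]
  = 0.2987 + 0.5000 + 0.3900
  = 1.1887 bits

I(U;V) = H(U) + H(V) - H(U,V)
  = 0.4138 + 0.9183 - 1.1887
  = 0.1434 bits

I(A;B) = 0.2532 bits > I(U;V) = 0.1434 bits, so (A, B) has the higher mutual information (stronger dependence).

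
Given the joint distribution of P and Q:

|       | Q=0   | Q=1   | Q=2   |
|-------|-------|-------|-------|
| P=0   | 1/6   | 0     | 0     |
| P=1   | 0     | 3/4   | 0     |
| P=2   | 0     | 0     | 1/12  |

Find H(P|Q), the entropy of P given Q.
Marginal P(Q) (column sums):
  P(Q=0) = 1/6 + 0 + 0 = 1/6
  P(Q=1) = 0 + 3/4 + 0 = 3/4
  P(Q=2) = 0 + 0 + 1/12 = 1/12

H(P|Q) = -Σ P(P,Q)·log₂ P(P|Q), where P(P|Q) = P(P,Q) / P(Q)
  (cells with P(P,Q) = 0 contribute 0)
  (P=0,Q=0): P(P|Q) = (1/6)/(1/6) = 1;  -(1/6)·log₂(1) = 0.0000
  (P=1,Q=1): P(P|Q) = (3/4)/(3/4) = 1;  -(3/4)·log₂(1) = 0.0000
  (P=2,Q=2): P(P|Q) = (1/12)/(1/12) = 1;  -(1/12)·log₂(1) = 0.0000
H(P|Q) = 0.0000 + 0.0000 + 0.0000
  = 0.0000 bits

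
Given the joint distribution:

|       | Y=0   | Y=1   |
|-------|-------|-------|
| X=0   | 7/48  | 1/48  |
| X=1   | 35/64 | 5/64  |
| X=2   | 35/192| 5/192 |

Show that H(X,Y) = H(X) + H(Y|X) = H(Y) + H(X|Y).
Marginal P(X) (row sums):
  P(X=0) = 7/48 + 1/48 = 1/6
  P(X=1) = 35/64 + 5/64 = 5/8
  P(X=2) = 35/192 + 5/192 = 5/24
Marginal P(Y) (column sums):
  P(Y=0) = 7/48 + 35/64 + 35/192 = 7/8
  P(Y=1) = 1/48 + 5/64 + 5/192 = 1/8

Decomposition 1: H(X) + H(Y|X)
H(X) = -[(1/6)·log₂(1/6) + (5/8)·log₂(5/8) + (5/24)·log₂(5/24)]
  = 0.4308 + 0.4238 + 0.4715
  = 1.3261 bits
H(Y|X) = -Σ P(X,Y)·log₂ P(Y|X), where P(Y|X) = P(X,Y) / P(X)
  (X=0,Y=0): P(Y|X) = (7/48)/(1/6) = 7/8;  -(7/48)·log₂(7/8) = 0.0281
  (X=0,Y=1): P(Y|X) = (1/48)/(1/6) = 1/8;  -(1/48)·log₂(1/8) = 0.0625
  (X=1,Y=0): P(Y|X) = (35/64)/(5/8) = 7/8;  -(35/64)·log₂(7/8) = 0.1054
  (X=1,Y=1): P(Y|X) = (5/64)/(5/8) = 1/8;  -(5/64)·log₂(1/8) = 0.2344
  (X=2,Y=0): P(Y|X) = (35/192)/(5/24) = 7/8;  -(35/192)·log₂(7/8) = 0.0351
  (X=2,Y=1): P(Y|X) = (5/192)/(5/24) = 1/8;  -(5/192)·log₂(1/8) = 0.0781
H(Y|X) = 0.0281 + 0.0625 + 0.1054 + 0.2344 + 0.0351 + 0.0781
  = 0.5436 bits
H(X) + H(Y|X) = 1.3261 + 0.5436 = 1.8697 bits

Decomposition 2: H(Y) + H(X|Y)
H(Y) = -[(7/8)·log₂(7/8) + (1/8)·log₂(1/8)]
  = 0.1686 + 0.3750
  = 0.5436 bits
H(X|Y) = -Σ P(X,Y)·log₂ P(X|Y), where P(X|Y) = P(X,Y) / P(Y)
  (X=0,Y=0): P(X|Y) = (7/48)/(7/8) = 1/6;  -(7/48)·log₂(1/6) = 0.3770
  (X=0,Y=1): P(X|Y) = (1/48)/(1/8) = 1/6;  -(1/48)·log₂(1/6) = 0.0539
  (X=1,Y=0): P(X|Y) = (35/64)/(7/8) = 5/8;  -(35/64)·log₂(5/8) = 0.3708
  (X=1,Y=1): P(X|Y) = (5/64)/(1/8) = 5/8;  -(5/64)·log₂(5/8) = 0.0530
  (X=2,Y=0): P(X|Y) = (35/192)/(7/8) = 5/24;  -(35/192)·log₂(5/24) = 0.4125
  (X=2,Y=1): P(X|Y) = (5/192)/(1/8) = 5/24;  -(5/192)·log₂(5/24) = 0.0589
H(X|Y) = 0.3770 + 0.0539 + 0.3708 + 0.0530 + 0.4125 + 0.0589
  = 1.3261 bits
H(Y) + H(X|Y) = 0.5436 + 1.3261 = 1.8697 bits

Direct computation of the joint entropy:
H(X,Y) = -[(7/48)·log₂(7/48) + (1/48)·log₂(1/48) + (35/64)·log₂(35/64) + (5/64)·log₂(5/64) + (35/192)·log₂(35/192) + (5/192)·log₂(5/192)]
  = 0.4051 + 0.1164 + 0.4762 + 0.2873 + 0.4476 + 0.1371
  = 1.8697 bits

All three agree: H(X,Y) = 1.8697 bits ✓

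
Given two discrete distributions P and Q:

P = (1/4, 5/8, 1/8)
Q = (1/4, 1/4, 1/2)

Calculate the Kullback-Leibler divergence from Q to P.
D(P||Q) = Σ P(i) log₂(P(i)/Q(i))
  i=0: (1/4) × log₂((1/4)/(1/4)) = (1/4) × log₂(1) = 0.0000
  i=1: (5/8) × log₂((5/8)/(1/4)) = (5/8) × log₂(5/2) = 0.8262
  i=2: (1/8) × log₂((1/8)/(1/2)) = (1/8) × log₂(1/4) = -0.2500
D(P||Q) = 0.0000 + 0.8262 - 0.2500
  = 0.5762 bits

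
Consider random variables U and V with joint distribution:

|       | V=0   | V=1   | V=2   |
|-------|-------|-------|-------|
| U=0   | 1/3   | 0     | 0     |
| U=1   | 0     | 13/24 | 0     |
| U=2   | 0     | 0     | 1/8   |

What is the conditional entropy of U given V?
Marginal P(V) (column sums):
  P(V=0) = 1/3 + 0 + 0 = 1/3
  P(V=1) = 0 + 13/24 + 0 = 13/24
  P(V=2) = 0 + 0 + 1/8 = 1/8

H(U|V) = -Σ P(U,V)·log₂ P(U|V), where P(U|V) = P(U,V) / P(V)
  (cells with P(U,V) = 0 contribute 0)
  (U=0,V=0): P(U|V) = (1/3)/(1/3) = 1;  -(1/3)·log₂(1) = 0.0000
  (U=1,V=1): P(U|V) = (13/24)/(13/24) = 1;  -(13/24)·log₂(1) = 0.0000
  (U=2,V=2): P(U|V) = (1/8)/(1/8) = 1;  -(1/8)·log₂(1) = 0.0000
H(U|V) = 0.0000 + 0.0000 + 0.0000
  = 0.0000 bits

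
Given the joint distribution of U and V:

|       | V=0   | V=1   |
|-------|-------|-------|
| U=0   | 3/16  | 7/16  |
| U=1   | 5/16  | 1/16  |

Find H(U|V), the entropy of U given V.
Marginal P(V) (column sums):
  P(V=0) = 3/16 + 5/16 = 1/2
  P(V=1) = 7/16 + 1/16 = 1/2

H(U|V) = -Σ P(U,V)·log₂ P(U|V), where P(U|V) = P(U,V) / P(V)
  (U=0,V=0): P(U|V) = (3/16)/(1/2) = 3/8;  -(3/16)·log₂(3/8) = 0.2653
  (U=0,V=1): P(U|V) = (7/16)/(1/2) = 7/8;  -(7/16)·log₂(7/8) = 0.0843
  (U=1,V=0): P(U|V) = (5/16)/(1/2) = 5/8;  -(5/16)·log₂(5/8) = 0.2119
  (U=1,V=1): P(U|V) = (1/16)/(1/2) = 1/8;  -(1/16)·log₂(1/8) = 0.1875
H(U|V) = 0.2653 + 0.0843 + 0.2119 + 0.1875
  = 0.7490 bits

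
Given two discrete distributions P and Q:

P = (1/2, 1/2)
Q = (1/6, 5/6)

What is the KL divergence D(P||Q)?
D(P||Q) = Σ P(i) log₂(P(i)/Q(i))
  i=0: (1/2) × log₂((1/2)/(1/6)) = (1/2) × log₂(3) = 0.7925
  i=1: (1/2) × log₂((1/2)/(5/6)) = (1/2) × log₂(3/5) = -0.3685
D(P||Q) = 0.7925 - 0.3685
  = 0.4240 bits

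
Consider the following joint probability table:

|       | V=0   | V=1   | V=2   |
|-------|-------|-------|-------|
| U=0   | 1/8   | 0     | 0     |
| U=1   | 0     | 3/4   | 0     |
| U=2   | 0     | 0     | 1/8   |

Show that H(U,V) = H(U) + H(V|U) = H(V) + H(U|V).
Marginal P(U) (row sums):
  P(U=0) = 1/8 + 0 + 0 = 1/8
  P(U=1) = 0 + 3/4 + 0 = 3/4
  P(U=2) = 0 + 0 + 1/8 = 1/8
Marginal P(V) (column sums):
  P(V=0) = 1/8 + 0 + 0 = 1/8
  P(V=1) = 0 + 3/4 + 0 = 3/4
  P(V=2) = 0 + 0 + 1/8 = 1/8

Decomposition 1: H(U) + H(V|U)
H(U) = -[(1/8)·log₂(1/8) + (3/4)·log₂(3/4) + (1/8)·log₂(1/8)]
  = 0.3750 + 0.3113 + 0.3750
  = 1.0613 bits
H(V|U) = -Σ P(U,V)·log₂ P(V|U), where P(V|U) = P(U,V) / P(U)
  (cells with P(U,V) = 0 contribute 0)
  (U=0,V=0): P(V|U) = (1/8)/(1/8) = 1;  -(1/8)·log₂(1) = 0.0000
  (U=1,V=1): P(V|U) = (3/4)/(3/4) = 1;  -(3/4)·log₂(1) = 0.0000
  (U=2,V=2): P(V|U) = (1/8)/(1/8) = 1;  -(1/8)·log₂(1) = 0.0000
H(V|U) = 0.0000 + 0.0000 + 0.0000
  = 0.0000 bits
H(U) + H(V|U) = 1.0613 + 0.0000 = 1.0613 bits

Decomposition 2: H(V) + H(U|V)
H(V) = -[(1/8)·log₂(1/8) + (3/4)·log₂(3/4) + (1/8)·log₂(1/8)]
  = 0.3750 + 0.3113 + 0.3750
  = 1.0613 bits
H(U|V) = -Σ P(U,V)·log₂ P(U|V), where P(U|V) = P(U,V) / P(V)
  (cells with P(U,V) = 0 contribute 0)
  (U=0,V=0): P(U|V) = (1/8)/(1/8) = 1;  -(1/8)·log₂(1) = 0.0000
  (U=1,V=1): P(U|V) = (3/4)/(3/4) = 1;  -(3/4)·log₂(1) = 0.0000
  (U=2,V=2): P(U|V) = (1/8)/(1/8) = 1;  -(1/8)·log₂(1) = 0.0000
H(U|V) = 0.0000 + 0.0000 + 0.0000
  = 0.0000 bits
H(V) + H(U|V) = 1.0613 + 0.0000 = 1.0613 bits

Direct computation of the joint entropy:
H(U,V) = -[(1/8)·log₂(1/8) + (3/4)·log₂(3/4) + (1/8)·log₂(1/8)]
  = 0.3750 + 0.3113 + 0.3750
  = 1.0613 bits

All three agree: H(U,V) = 1.0613 bits ✓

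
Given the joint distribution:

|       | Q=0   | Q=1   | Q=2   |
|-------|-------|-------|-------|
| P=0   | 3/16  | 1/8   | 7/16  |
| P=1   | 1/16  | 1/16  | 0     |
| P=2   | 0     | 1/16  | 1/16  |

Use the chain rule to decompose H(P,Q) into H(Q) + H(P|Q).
By the chain rule: H(P,Q) = H(Q) + H(P|Q)

Marginal P(Q) (column sums):
  P(Q=0) = 3/16 + 1/16 + 0 = 1/4
  P(Q=1) = 1/8 + 1/16 + 1/16 = 1/4
  P(Q=2) = 7/16 + 0 + 1/16 = 1/2
H(Q) = -[(1/4)·log₂(1/4) + (1/4)·log₂(1/4) + (1/2)·log₂(1/2)]
  = 0.5000 + 0.5000 + 0.5000
  = 1.5000 bits
H(P|Q) = -Σ P(P,Q)·log₂ P(P|Q), where P(P|Q) = P(P,Q) / P(Q)
  (cells with P(P,Q) = 0 contribute 0)
  (P=0,Q=0): P(P|Q) = (3/16)/(1/4) = 3/4;  -(3/16)·log₂(3/4) = 0.0778
  (P=0,Q=1): P(P|Q) = (1/8)/(1/4) = 1/2;  -(1/8)·log₂(1/2) = 0.1250
  (P=0,Q=2): P(P|Q) = (7/16)/(1/2) = 7/8;  -(7/16)·log₂(7/8) = 0.0843
  (P=1,Q=0): P(P|Q) = (1/16)/(1/4) = 1/4;  -(1/16)·log₂(1/4) = 0.1250
  (P=1,Q=1): P(P|Q) = (1/16)/(1/4) = 1/4;  -(1/16)·log₂(1/4) = 0.1250
  (P=2,Q=1): P(P|Q) = (1/16)/(1/4) = 1/4;  -(1/16)·log₂(1/4) = 0.1250
  (P=2,Q=2): P(P|Q) = (1/16)/(1/2) = 1/8;  -(1/16)·log₂(1/8) = 0.1875
H(P|Q) = 0.0778 + 0.1250 + 0.0843 + 0.1250 + 0.1250 + 0.1250 + 0.1875
  = 0.8496 bits

H(P,Q) = H(Q) + H(P|Q) = 1.5000 + 0.8496 = 2.3496 bits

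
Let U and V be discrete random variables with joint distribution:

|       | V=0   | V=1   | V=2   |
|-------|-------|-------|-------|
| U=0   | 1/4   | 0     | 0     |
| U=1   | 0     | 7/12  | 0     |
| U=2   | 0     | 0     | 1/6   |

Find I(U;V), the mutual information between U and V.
Marginal P(U) (row sums):
  P(U=0) = 1/4 + 0 + 0 = 1/4
  P(U=1) = 0 + 7/12 + 0 = 7/12
  P(U=2) = 0 + 0 + 1/6 = 1/6
Marginal P(V) (column sums):
  P(V=0) = 1/4 + 0 + 0 = 1/4
  P(V=1) = 0 + 7/12 + 0 = 7/12
  P(V=2) = 0 + 0 + 1/6 = 1/6

H(U) = -[(1/4)·log₂(1/4) + (7/12)·log₂(7/12) + (1/6)·log₂(1/6)]
  = 0.5000 + 0.4536 + 0.4308
  = 1.3844 bits
H(V) = -[(1/4)·log₂(1/4) + (7/12)·log₂(7/12) + (1/6)·log₂(1/6)]
  = 0.5000 + 0.4536 + 0.4308
  = 1.3844 bits
H(U,V) = -[(1/4)·log₂(1/4) + (7/12)·log₂(7/12) + (1/6)·log₂(1/6)]
  = 0.5000 + 0.4536 + 0.4308
  = 1.3844 bits

I(U;V) = H(U) + H(V) - H(U,V)
  = 1.3844 + 1.3844 - 1.3844
  = 1.3844 bits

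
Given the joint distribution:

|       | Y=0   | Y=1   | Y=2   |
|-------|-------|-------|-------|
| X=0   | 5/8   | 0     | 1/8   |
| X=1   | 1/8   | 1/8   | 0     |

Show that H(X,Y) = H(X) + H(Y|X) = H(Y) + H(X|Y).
Marginal P(X) (row sums):
  P(X=0) = 5/8 + 0 + 1/8 = 3/4
  P(X=1) = 1/8 + 1/8 + 0 = 1/4
Marginal P(Y) (column sums):
  P(Y=0) = 5/8 + 1/8 = 3/4
  P(Y=1) = 0 + 1/8 = 1/8
  P(Y=2) = 1/8 + 0 = 1/8

Decomposition 1: H(X) + H(Y|X)
H(X) = -[(3/4)·log₂(3/4) + (1/4)·log₂(1/4)]
  = 0.3113 + 0.5000
  = 0.8113 bits
H(Y|X) = -Σ P(X,Y)·log₂ P(Y|X), where P(Y|X) = P(X,Y) / P(X)
  (cells with P(X,Y) = 0 contribute 0)
  (X=0,Y=0): P(Y|X) = (5/8)/(3/4) = 5/6;  -(5/8)·log₂(5/6) = 0.1644
  (X=0,Y=2): P(Y|X) = (1/8)/(3/4) = 1/6;  -(1/8)·log₂(1/6) = 0.3231
  (X=1,Y=0): P(Y|X) = (1/8)/(1/4) = 1/2;  -(1/8)·log₂(1/2) = 0.1250
  (X=1,Y=1): P(Y|X) = (1/8)/(1/4) = 1/2;  -(1/8)·log₂(1/2) = 0.1250
H(Y|X) = 0.1644 + 0.3231 + 0.1250 + 0.1250
  = 0.7375 bits
H(X) + H(Y|X) = 0.8113 + 0.7375 = 1.5488 bits

Decomposition 2: H(Y) + H(X|Y)
H(Y) = -[(3/4)·log₂(3/4) + (1/8)·log₂(1/8) + (1/8)·log₂(1/8)]
  = 0.3113 + 0.3750 + 0.3750
  = 1.0613 bits
H(X|Y) = -Σ P(X,Y)·log₂ P(X|Y), where P(X|Y) = P(X,Y) / P(Y)
  (cells with P(X,Y) = 0 contribute 0)
  (X=0,Y=0): P(X|Y) = (5/8)/(3/4) = 5/6;  -(5/8)·log₂(5/6) = 0.1644
  (X=0,Y=2): P(X|Y) = (1/8)/(1/8) = 1;  -(1/8)·log₂(1) = 0.0000
  (X=1,Y=0): P(X|Y) = (1/8)/(3/4) = 1/6;  -(1/8)·log₂(1/6) = 0.3231
  (X=1,Y=1): P(X|Y) = (1/8)/(1/8) = 1;  -(1/8)·log₂(1) = 0.0000
H(X|Y) = 0.1644 + 0.0000 + 0.3231 + 0.0000
  = 0.4875 bits
H(Y) + H(X|Y) = 1.0613 + 0.4875 = 1.5488 bits

Direct computation of the joint entropy:
H(X,Y) = -[(5/8)·log₂(5/8) + (1/8)·log₂(1/8) + (1/8)·log₂(1/8) + (1/8)·log₂(1/8)]
  = 0.4238 + 0.3750 + 0.3750 + 0.3750
  = 1.5488 bits

All three agree: H(X,Y) = 1.5488 bits ✓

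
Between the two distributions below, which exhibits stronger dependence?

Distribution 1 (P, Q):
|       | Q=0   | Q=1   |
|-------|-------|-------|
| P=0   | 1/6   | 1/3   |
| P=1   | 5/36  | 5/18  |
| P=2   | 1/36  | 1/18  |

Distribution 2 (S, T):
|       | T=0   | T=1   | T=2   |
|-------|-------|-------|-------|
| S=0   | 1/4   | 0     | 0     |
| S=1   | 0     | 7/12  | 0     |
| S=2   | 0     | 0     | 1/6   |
Distribution 1 (P, Q):
Marginal P(P) (row sums):
  P(P=0) = 1/6 + 1/3 = 1/2
  P(P=1) = 5/36 + 5/18 = 5/12
  P(P=2) = 1/36 + 1/18 = 1/12
Marginal P(Q) (column sums):
  P(Q=0) = 1/6 + 5/36 + 1/36 = 1/3
  P(Q=1) = 1/3 + 5/18 + 1/18 = 2/3

H(P) = -[(1/2)·log₂(1/2) + (5/12)·log₂(5/12) + (1/12)·log₂(1/12)]
  = 0.5000 + 0.5263 + 0.2987
  = 1.3250 bits
H(Q) = -[(1/3)·log₂(1/3) + (2/3)·log₂(2/3)]
  = 0.5283 + 0.3900
  = 0.9183 bits
H(P,Q) = -[(1/6)·log₂(1/6) + (1/3)·log₂(1/3) + (5/36)·log₂(5/36) + (5/18)·log₂(5/18) + (1/36)·log₂(1/36) + (1/18)·log₂(1/18)]
  = 0.4308 + 0.5283 + 0.3956 + 0.5133 + 0.1436 + 0.2317
  = 2.2433 bits

I(P;Q) = H(P) + H(Q) - H(P,Q)
  = 1.3250 + 0.9183 - 2.2433
  = 0.0000 bits

Distribution 2 (S, T):
Marginal P(S) (row sums):
  P(S=0) = 1/4 + 0 + 0 = 1/4
  P(S=1) = 0 + 7/12 + 0 = 7/12
  P(S=2) = 0 + 0 + 1/6 = 1/6
Marginal P(T) (column sums):
  P(T=0) = 1/4 + 0 + 0 = 1/4
  P(T=1) = 0 + 7/12 + 0 = 7/12
  P(T=2) = 0 + 0 + 1/6 = 1/6

H(S) = -[(1/4)·log₂(1/4) + (7/12)·log₂(7/12) + (1/6)·log₂(1/6)]
  = 0.5000 + 0.4536 + 0.4308
  = 1.3844 bits
H(T) = -[(1/4)·log₂(1/4) + (7/12)·log₂(7/12) + (1/6)·log₂(1/6)]
  = 0.5000 + 0.4536 + 0.4308
  = 1.3844 bits
H(S,T) = -[(1/4)·log₂(1/4) + (7/12)·log₂(7/12) + (1/6)·log₂(1/6)]
  = 0.5000 + 0.4536 + 0.4308
  = 1.3844 bits

I(S;T) = H(S) + H(T) - H(S,T)
  = 1.3844 + 1.3844 - 1.3844
  = 1.3844 bits

I(S;T) = 1.3844 bits > I(P;Q) = 0.0000 bits, so (S, T) has the higher mutual information (stronger dependence).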